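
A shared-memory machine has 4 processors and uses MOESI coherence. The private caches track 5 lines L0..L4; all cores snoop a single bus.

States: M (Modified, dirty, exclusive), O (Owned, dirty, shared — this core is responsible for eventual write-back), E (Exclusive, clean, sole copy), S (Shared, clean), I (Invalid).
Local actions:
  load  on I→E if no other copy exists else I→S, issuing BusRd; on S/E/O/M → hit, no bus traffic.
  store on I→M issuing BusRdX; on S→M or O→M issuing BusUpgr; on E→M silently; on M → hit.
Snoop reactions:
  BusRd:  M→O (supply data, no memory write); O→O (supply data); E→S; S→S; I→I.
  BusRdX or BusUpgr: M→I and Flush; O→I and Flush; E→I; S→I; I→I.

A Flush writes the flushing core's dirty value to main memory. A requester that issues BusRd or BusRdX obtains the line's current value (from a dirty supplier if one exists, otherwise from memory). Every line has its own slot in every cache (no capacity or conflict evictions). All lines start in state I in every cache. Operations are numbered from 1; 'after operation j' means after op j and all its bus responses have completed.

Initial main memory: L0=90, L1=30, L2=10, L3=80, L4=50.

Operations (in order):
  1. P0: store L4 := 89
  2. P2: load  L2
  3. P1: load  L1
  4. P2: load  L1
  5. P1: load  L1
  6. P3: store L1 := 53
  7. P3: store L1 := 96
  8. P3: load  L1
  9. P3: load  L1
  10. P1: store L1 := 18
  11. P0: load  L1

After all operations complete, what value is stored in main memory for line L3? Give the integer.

1. P0: store L4 := 89  bus=[BusRdX]  L4: P0=M P1=I P2=I P3=I  mem[L4]=50
2. P2: load  L2  bus=[BusRd]  L2: P0=I P1=I P2=E P3=I  mem[L2]=10
3. P1: load  L1  bus=[BusRd]  L1: P0=I P1=E P2=I P3=I  mem[L1]=30
4. P2: load  L1  bus=[BusRd]  L1: P0=I P1=S P2=S P3=I  mem[L1]=30
5. P1: load  L1  bus=[-]  L1: P0=I P1=S P2=S P3=I  mem[L1]=30
6. P3: store L1 := 53  bus=[BusRdX]  L1: P0=I P1=I P2=I P3=M  mem[L1]=30
7. P3: store L1 := 96  bus=[-]  L1: P0=I P1=I P2=I P3=M  mem[L1]=30
8. P3: load  L1  bus=[-]  L1: P0=I P1=I P2=I P3=M  mem[L1]=30
9. P3: load  L1  bus=[-]  L1: P0=I P1=I P2=I P3=M  mem[L1]=30
10. P1: store L1 := 18  bus=[BusRdX,Flush]  L1: P0=I P1=M P2=I P3=I  mem[L1]=96
11. P0: load  L1  bus=[BusRd]  L1: P0=S P1=O P2=I P3=I  mem[L1]=96

memory[L3] = 80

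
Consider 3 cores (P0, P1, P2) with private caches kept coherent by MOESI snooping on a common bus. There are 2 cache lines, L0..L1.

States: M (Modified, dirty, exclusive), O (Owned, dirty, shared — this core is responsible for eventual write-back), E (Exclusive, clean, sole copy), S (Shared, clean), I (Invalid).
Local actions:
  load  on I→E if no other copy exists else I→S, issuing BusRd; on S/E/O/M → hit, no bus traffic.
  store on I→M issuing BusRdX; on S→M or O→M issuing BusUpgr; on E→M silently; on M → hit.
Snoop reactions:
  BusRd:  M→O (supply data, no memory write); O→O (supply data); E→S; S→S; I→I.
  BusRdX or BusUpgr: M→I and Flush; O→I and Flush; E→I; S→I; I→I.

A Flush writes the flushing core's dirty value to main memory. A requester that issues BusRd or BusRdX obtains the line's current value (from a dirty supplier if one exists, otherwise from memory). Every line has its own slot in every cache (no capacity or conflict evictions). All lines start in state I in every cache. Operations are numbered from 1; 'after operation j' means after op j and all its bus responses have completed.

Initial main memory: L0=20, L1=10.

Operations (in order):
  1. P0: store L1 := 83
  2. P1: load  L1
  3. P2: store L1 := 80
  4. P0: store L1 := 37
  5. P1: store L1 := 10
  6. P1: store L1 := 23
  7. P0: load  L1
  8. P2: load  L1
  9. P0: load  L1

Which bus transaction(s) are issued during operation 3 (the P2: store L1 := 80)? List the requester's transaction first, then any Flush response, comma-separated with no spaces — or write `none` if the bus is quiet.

step 1: P0: store L1 := 83  ⟶  MII  (L1)  txn=BusRdX  M[L1]=10
step 2: P1: load  L1  ⟶  OSI  (L1)  txn=BusRd  M[L1]=10
step 3: P2: store L1 := 80  ⟶  IIM  (L1)  txn=BusRdX+Flush  M[L1]=83
step 4: P0: store L1 := 37  ⟶  MII  (L1)  txn=BusRdX+Flush  M[L1]=80
step 5: P1: store L1 := 10  ⟶  IMI  (L1)  txn=BusRdX+Flush  M[L1]=37
step 6: P1: store L1 := 23  ⟶  IMI  (L1)  txn=∅  M[L1]=37
step 7: P0: load  L1  ⟶  SOI  (L1)  txn=BusRd  M[L1]=37
step 8: P2: load  L1  ⟶  SOS  (L1)  txn=BusRd  M[L1]=37
step 9: P0: load  L1  ⟶  SOS  (L1)  txn=∅  M[L1]=37

bus = BusRdX,Flush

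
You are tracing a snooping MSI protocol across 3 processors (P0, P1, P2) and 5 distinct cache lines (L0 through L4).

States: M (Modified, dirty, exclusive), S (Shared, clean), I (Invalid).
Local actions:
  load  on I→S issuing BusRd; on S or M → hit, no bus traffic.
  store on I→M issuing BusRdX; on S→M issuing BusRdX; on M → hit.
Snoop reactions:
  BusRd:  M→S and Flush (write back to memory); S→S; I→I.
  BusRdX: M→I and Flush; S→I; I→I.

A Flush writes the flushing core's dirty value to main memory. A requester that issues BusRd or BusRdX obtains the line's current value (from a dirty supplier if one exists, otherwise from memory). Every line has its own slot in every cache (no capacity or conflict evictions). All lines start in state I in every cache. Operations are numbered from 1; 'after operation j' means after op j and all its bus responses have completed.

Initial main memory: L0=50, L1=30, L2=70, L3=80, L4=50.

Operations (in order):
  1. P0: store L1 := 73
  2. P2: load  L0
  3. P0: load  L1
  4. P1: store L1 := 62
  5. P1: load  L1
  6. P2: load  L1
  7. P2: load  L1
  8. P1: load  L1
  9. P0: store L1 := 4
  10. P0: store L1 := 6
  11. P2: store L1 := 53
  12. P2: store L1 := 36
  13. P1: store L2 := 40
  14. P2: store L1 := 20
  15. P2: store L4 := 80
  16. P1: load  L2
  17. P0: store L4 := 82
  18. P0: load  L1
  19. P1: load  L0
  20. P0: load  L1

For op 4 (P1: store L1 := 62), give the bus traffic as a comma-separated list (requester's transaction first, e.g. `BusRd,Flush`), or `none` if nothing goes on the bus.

  op1 P0: store L1 := 73 → M/I/I on L1; bus BusRdX; mem=30
  op2 P2: load  L0 → I/I/S on L0; bus BusRd; mem=50
  op3 P0: load  L1 → M/I/I on L1; bus (none); mem=30
  op4 P1: store L1 := 62 → I/M/I on L1; bus BusRdX Flush; mem=73
  op5 P1: load  L1 → I/M/I on L1; bus (none); mem=73
  op6 P2: load  L1 → I/S/S on L1; bus BusRd Flush; mem=62
  op7 P2: load  L1 → I/S/S on L1; bus (none); mem=62
  op8 P1: load  L1 → I/S/S on L1; bus (none); mem=62
  op9 P0: store L1 := 4 → M/I/I on L1; bus BusRdX; mem=62
  op10 P0: store L1 := 6 → M/I/I on L1; bus (none); mem=62
  op11 P2: store L1 := 53 → I/I/M on L1; bus BusRdX Flush; mem=6
  op12 P2: store L1 := 36 → I/I/M on L1; bus (none); mem=6
  op13 P1: store L2 := 40 → I/M/I on L2; bus BusRdX; mem=70
  op14 P2: store L1 := 20 → I/I/M on L1; bus (none); mem=6
  op15 P2: store L4 := 80 → I/I/M on L4; bus BusRdX; mem=50
  op16 P1: load  L2 → I/M/I on L2; bus (none); mem=70
  op17 P0: store L4 := 82 → M/I/I on L4; bus BusRdX Flush; mem=80
  op18 P0: load  L1 → S/I/S on L1; bus BusRd Flush; mem=20
  op19 P1: load  L0 → I/S/S on L0; bus BusRd; mem=50
  op20 P0: load  L1 → S/I/S on L1; bus (none); mem=20

bus = BusRdX,Flush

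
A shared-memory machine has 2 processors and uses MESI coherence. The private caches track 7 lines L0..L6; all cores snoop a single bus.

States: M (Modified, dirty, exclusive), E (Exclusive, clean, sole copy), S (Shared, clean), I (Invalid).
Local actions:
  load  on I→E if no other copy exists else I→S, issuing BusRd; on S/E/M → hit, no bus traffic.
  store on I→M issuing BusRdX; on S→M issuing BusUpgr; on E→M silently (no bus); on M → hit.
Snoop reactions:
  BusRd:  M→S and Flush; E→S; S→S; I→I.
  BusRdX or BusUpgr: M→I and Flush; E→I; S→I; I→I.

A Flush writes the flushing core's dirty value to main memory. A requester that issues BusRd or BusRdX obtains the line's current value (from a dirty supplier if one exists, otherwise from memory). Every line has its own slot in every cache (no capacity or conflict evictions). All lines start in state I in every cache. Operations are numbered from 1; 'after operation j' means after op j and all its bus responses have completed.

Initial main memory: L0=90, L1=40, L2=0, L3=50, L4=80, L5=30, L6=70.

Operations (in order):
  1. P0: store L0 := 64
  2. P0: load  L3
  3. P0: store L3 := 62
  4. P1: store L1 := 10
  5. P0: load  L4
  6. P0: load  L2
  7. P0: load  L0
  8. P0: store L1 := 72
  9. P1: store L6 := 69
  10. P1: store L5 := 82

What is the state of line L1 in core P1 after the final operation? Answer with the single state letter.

state = I

[1] P0: store L0 := 64 | P0:M(64), P1:I | bus: BusRdX
[2] P0: load  L3 | P0:E(50), P1:I | bus: BusRd
[3] P0: store L3 := 62 | P0:M(62), P1:I | bus: none
[4] P1: store L1 := 10 | P0:I, P1:M(10) | bus: BusRdX
[5] P0: load  L4 | P0:E(80), P1:I | bus: BusRd
[6] P0: load  L2 | P0:E(0), P1:I | bus: BusRd
[7] P0: load  L0 | P0:M(64), P1:I | bus: none
[8] P0: store L1 := 72 | P0:M(72), P1:I | bus: BusRdX,Flush
[9] P1: store L6 := 69 | P0:I, P1:M(69) | bus: BusRdX
[10] P1: store L5 := 82 | P0:I, P1:M(82) | bus: BusRdX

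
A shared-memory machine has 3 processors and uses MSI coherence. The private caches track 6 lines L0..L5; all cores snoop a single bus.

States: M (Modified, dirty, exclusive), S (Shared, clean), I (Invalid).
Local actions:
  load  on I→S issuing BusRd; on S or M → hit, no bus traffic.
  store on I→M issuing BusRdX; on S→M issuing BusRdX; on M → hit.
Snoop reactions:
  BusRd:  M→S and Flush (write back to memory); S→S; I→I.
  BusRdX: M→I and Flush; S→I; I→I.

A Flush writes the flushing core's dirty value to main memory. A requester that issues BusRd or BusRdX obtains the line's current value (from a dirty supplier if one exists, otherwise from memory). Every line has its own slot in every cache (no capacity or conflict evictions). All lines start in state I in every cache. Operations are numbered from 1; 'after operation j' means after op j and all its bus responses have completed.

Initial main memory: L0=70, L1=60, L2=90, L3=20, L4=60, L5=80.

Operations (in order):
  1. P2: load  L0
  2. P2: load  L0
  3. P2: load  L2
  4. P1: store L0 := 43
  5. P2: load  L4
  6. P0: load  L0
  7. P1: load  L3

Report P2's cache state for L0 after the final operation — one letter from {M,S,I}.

  op1 P2: load  L0 → I/I/S on L0; bus BusRd; mem=70
  op2 P2: load  L0 → I/I/S on L0; bus (none); mem=70
  op3 P2: load  L2 → I/I/S on L2; bus BusRd; mem=90
  op4 P1: store L0 := 43 → I/M/I on L0; bus BusRdX; mem=70
  op5 P2: load  L4 → I/I/S on L4; bus BusRd; mem=60
  op6 P0: load  L0 → S/S/I on L0; bus BusRd Flush; mem=43
  op7 P1: load  L3 → I/S/I on L3; bus BusRd; mem=20

state = I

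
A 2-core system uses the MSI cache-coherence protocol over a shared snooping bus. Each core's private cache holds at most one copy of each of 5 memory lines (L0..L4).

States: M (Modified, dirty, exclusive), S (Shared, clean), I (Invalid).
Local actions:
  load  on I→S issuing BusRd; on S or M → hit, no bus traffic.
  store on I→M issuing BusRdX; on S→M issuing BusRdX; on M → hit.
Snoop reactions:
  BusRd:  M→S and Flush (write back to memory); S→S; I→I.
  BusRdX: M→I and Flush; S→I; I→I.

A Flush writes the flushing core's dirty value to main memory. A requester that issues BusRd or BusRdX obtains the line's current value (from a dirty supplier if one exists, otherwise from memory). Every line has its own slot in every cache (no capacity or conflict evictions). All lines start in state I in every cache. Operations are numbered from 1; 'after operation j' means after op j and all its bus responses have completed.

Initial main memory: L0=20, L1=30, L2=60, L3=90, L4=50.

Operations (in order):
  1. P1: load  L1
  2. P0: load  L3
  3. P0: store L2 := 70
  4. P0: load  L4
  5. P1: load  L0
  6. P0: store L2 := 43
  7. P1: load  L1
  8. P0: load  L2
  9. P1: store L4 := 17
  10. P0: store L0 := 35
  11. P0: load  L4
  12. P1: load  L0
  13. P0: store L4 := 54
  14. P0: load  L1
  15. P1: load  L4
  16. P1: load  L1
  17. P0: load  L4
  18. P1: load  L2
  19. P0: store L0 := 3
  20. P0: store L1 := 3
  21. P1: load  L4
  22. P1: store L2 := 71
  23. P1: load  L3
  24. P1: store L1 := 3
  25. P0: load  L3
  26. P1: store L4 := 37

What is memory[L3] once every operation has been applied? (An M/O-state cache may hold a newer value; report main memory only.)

[1] P1: load  L1 | P0:I, P1:S(30) | bus: BusRd
[2] P0: load  L3 | P0:S(90), P1:I | bus: BusRd
[3] P0: store L2 := 70 | P0:M(70), P1:I | bus: BusRdX
[4] P0: load  L4 | P0:S(50), P1:I | bus: BusRd
[5] P1: load  L0 | P0:I, P1:S(20) | bus: BusRd
[6] P0: store L2 := 43 | P0:M(43), P1:I | bus: none
[7] P1: load  L1 | P0:I, P1:S(30) | bus: none
[8] P0: load  L2 | P0:M(43), P1:I | bus: none
[9] P1: store L4 := 17 | P0:I, P1:M(17) | bus: BusRdX
[10] P0: store L0 := 35 | P0:M(35), P1:I | bus: BusRdX
[11] P0: load  L4 | P0:S(17), P1:S(17) | bus: BusRd,Flush
[12] P1: load  L0 | P0:S(35), P1:S(35) | bus: BusRd,Flush
[13] P0: store L4 := 54 | P0:M(54), P1:I | bus: BusRdX
[14] P0: load  L1 | P0:S(30), P1:S(30) | bus: BusRd
[15] P1: load  L4 | P0:S(54), P1:S(54) | bus: BusRd,Flush
[16] P1: load  L1 | P0:S(30), P1:S(30) | bus: none
[17] P0: load  L4 | P0:S(54), P1:S(54) | bus: none
[18] P1: load  L2 | P0:S(43), P1:S(43) | bus: BusRd,Flush
[19] P0: store L0 := 3 | P0:M(3), P1:I | bus: BusRdX
[20] P0: store L1 := 3 | P0:M(3), P1:I | bus: BusRdX
[21] P1: load  L4 | P0:S(54), P1:S(54) | bus: none
[22] P1: store L2 := 71 | P0:I, P1:M(71) | bus: BusRdX
[23] P1: load  L3 | P0:S(90), P1:S(90) | bus: BusRd
[24] P1: store L1 := 3 | P0:I, P1:M(3) | bus: BusRdX,Flush
[25] P0: load  L3 | P0:S(90), P1:S(90) | bus: none
[26] P1: store L4 := 37 | P0:I, P1:M(37) | bus: BusRdX

memory[L3] = 90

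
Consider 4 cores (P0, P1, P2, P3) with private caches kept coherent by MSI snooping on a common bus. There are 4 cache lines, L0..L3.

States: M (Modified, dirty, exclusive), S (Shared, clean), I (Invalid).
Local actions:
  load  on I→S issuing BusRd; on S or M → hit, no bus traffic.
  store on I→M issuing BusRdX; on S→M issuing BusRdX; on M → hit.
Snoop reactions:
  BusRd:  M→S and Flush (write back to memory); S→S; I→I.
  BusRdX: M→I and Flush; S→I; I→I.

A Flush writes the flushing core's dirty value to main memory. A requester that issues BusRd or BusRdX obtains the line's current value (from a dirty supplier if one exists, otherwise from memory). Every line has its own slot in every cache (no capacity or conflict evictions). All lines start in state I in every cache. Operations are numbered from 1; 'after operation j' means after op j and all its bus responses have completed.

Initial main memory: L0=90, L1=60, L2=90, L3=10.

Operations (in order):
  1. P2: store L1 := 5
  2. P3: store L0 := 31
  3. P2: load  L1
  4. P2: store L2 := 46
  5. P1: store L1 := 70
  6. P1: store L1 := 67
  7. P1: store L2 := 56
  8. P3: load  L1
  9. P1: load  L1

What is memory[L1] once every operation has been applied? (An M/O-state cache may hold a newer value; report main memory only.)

  op1 P2: store L1 := 5 → I/I/M/I on L1; bus BusRdX; mem=60
  op2 P3: store L0 := 31 → I/I/I/M on L0; bus BusRdX; mem=90
  op3 P2: load  L1 → I/I/M/I on L1; bus (none); mem=60
  op4 P2: store L2 := 46 → I/I/M/I on L2; bus BusRdX; mem=90
  op5 P1: store L1 := 70 → I/M/I/I on L1; bus BusRdX Flush; mem=5
  op6 P1: store L1 := 67 → I/M/I/I on L1; bus (none); mem=5
  op7 P1: store L2 := 56 → I/M/I/I on L2; bus BusRdX Flush; mem=46
  op8 P3: load  L1 → I/S/I/S on L1; bus BusRd Flush; mem=67
  op9 P1: load  L1 → I/S/I/S on L1; bus (none); mem=67

memory[L1] = 67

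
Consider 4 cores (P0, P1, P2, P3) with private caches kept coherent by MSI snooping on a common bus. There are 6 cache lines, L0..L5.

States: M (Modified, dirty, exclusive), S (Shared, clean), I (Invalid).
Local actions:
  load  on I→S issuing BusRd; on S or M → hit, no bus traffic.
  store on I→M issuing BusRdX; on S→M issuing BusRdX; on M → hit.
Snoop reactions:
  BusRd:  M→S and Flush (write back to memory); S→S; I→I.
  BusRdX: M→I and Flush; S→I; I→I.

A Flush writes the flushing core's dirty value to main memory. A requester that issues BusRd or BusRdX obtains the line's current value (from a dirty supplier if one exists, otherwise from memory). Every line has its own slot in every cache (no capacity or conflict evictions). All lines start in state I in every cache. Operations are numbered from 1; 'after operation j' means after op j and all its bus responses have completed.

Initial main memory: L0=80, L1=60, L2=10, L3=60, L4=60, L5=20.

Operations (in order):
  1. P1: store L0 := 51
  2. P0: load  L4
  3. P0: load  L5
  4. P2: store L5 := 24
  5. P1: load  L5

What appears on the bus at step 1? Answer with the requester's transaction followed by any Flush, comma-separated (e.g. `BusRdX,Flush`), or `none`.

step 1: P1: store L0 := 51  ⟶  IMII  (L0)  txn=BusRdX  M[L0]=80
step 2: P0: load  L4  ⟶  SIII  (L4)  txn=BusRd  M[L4]=60
step 3: P0: load  L5  ⟶  SIII  (L5)  txn=BusRd  M[L5]=20
step 4: P2: store L5 := 24  ⟶  IIMI  (L5)  txn=BusRdX  M[L5]=20
step 5: P1: load  L5  ⟶  ISSI  (L5)  txn=BusRd+Flush  M[L5]=24

bus = BusRdX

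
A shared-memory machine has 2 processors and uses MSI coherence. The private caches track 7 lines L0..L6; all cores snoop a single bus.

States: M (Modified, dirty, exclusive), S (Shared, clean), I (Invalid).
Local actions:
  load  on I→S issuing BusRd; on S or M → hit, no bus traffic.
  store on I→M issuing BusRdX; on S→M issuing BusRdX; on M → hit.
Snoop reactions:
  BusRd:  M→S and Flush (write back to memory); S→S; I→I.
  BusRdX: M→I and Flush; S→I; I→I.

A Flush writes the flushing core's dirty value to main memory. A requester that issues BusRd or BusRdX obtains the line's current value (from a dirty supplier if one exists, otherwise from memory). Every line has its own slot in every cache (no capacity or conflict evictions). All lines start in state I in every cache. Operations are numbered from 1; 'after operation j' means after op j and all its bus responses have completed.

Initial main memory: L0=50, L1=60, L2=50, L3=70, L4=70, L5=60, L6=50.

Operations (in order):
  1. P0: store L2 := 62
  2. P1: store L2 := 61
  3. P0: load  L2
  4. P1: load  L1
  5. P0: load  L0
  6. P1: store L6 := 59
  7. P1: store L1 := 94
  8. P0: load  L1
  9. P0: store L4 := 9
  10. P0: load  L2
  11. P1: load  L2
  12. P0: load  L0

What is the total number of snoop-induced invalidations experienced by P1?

invalidations = 0

[1] P0: store L2 := 62 | P0:M(62), P1:I | bus: BusRdX
[2] P1: store L2 := 61 | P0:I, P1:M(61) | bus: BusRdX,Flush
[3] P0: load  L2 | P0:S(61), P1:S(61) | bus: BusRd,Flush
[4] P1: load  L1 | P0:I, P1:S(60) | bus: BusRd
[5] P0: load  L0 | P0:S(50), P1:I | bus: BusRd
[6] P1: store L6 := 59 | P0:I, P1:M(59) | bus: BusRdX
[7] P1: store L1 := 94 | P0:I, P1:M(94) | bus: BusRdX
[8] P0: load  L1 | P0:S(94), P1:S(94) | bus: BusRd,Flush
[9] P0: store L4 := 9 | P0:M(9), P1:I | bus: BusRdX
[10] P0: load  L2 | P0:S(61), P1:S(61) | bus: none
[11] P1: load  L2 | P0:S(61), P1:S(61) | bus: none
[12] P0: load  L0 | P0:S(50), P1:I | bus: none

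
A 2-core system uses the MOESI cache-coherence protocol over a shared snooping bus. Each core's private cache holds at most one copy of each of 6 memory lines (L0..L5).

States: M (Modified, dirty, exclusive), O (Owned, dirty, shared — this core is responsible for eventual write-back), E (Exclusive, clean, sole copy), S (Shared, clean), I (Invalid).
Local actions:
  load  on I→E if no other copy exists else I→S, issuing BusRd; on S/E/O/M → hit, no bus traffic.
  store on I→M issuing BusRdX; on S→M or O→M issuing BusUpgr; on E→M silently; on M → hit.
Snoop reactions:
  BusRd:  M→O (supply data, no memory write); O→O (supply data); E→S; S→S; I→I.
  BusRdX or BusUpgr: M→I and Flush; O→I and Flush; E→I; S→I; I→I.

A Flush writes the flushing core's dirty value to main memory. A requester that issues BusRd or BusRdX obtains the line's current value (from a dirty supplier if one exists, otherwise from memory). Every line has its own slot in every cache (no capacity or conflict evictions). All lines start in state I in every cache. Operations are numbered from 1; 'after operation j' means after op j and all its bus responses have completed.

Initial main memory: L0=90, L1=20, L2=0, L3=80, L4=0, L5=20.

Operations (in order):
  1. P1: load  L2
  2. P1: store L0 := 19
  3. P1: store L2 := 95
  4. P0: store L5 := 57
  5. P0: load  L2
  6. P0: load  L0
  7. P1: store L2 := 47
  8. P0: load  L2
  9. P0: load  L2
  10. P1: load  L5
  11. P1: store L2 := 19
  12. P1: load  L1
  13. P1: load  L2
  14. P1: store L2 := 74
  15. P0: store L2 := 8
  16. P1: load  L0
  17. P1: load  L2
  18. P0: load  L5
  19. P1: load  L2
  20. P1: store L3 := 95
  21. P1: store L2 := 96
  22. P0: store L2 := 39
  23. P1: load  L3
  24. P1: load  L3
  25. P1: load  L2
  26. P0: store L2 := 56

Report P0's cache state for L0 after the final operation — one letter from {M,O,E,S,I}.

state = S

[1] P1: load  L2 | P0:I, P1:E(0) | bus: BusRd
[2] P1: store L0 := 19 | P0:I, P1:M(19) | bus: BusRdX
[3] P1: store L2 := 95 | P0:I, P1:M(95) | bus: none
[4] P0: store L5 := 57 | P0:M(57), P1:I | bus: BusRdX
[5] P0: load  L2 | P0:S(95), P1:O(95) | bus: BusRd
[6] P0: load  L0 | P0:S(19), P1:O(19) | bus: BusRd
[7] P1: store L2 := 47 | P0:I, P1:M(47) | bus: BusUpgr
[8] P0: load  L2 | P0:S(47), P1:O(47) | bus: BusRd
[9] P0: load  L2 | P0:S(47), P1:O(47) | bus: none
[10] P1: load  L5 | P0:O(57), P1:S(57) | bus: BusRd
[11] P1: store L2 := 19 | P0:I, P1:M(19) | bus: BusUpgr
[12] P1: load  L1 | P0:I, P1:E(20) | bus: BusRd
[13] P1: load  L2 | P0:I, P1:M(19) | bus: none
[14] P1: store L2 := 74 | P0:I, P1:M(74) | bus: none
[15] P0: store L2 := 8 | P0:M(8), P1:I | bus: BusRdX,Flush
[16] P1: load  L0 | P0:S(19), P1:O(19) | bus: none
[17] P1: load  L2 | P0:O(8), P1:S(8) | bus: BusRd
[18] P0: load  L5 | P0:O(57), P1:S(57) | bus: none
[19] P1: load  L2 | P0:O(8), P1:S(8) | bus: none
[20] P1: store L3 := 95 | P0:I, P1:M(95) | bus: BusRdX
[21] P1: store L2 := 96 | P0:I, P1:M(96) | bus: BusUpgr,Flush
[22] P0: store L2 := 39 | P0:M(39), P1:I | bus: BusRdX,Flush
[23] P1: load  L3 | P0:I, P1:M(95) | bus: none
[24] P1: load  L3 | P0:I, P1:M(95) | bus: none
[25] P1: load  L2 | P0:O(39), P1:S(39) | bus: BusRd
[26] P0: store L2 := 56 | P0:M(56), P1:I | bus: BusUpgr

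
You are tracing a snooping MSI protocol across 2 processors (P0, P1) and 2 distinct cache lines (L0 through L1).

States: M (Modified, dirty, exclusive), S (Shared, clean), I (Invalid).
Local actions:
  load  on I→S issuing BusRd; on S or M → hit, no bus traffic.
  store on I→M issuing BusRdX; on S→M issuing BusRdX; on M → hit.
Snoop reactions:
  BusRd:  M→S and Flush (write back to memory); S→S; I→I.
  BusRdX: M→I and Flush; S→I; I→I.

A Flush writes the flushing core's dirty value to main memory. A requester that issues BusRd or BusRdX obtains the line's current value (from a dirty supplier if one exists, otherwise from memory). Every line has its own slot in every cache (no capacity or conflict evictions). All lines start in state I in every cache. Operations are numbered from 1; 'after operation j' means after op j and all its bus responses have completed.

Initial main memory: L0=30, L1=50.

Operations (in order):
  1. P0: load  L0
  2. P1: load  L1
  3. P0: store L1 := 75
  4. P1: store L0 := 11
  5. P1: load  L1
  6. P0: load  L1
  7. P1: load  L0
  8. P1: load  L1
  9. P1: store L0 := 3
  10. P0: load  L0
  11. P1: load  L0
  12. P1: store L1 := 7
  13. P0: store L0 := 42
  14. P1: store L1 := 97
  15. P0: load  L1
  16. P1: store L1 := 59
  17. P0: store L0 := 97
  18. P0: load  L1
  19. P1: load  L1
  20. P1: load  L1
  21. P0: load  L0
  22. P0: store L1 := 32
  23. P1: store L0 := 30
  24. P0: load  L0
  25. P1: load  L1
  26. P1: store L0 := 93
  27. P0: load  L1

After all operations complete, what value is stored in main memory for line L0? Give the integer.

memory[L0] = 30

step 1: P0: load  L0  ⟶  SI  (L0)  txn=BusRd  M[L0]=30
step 2: P1: load  L1  ⟶  IS  (L1)  txn=BusRd  M[L1]=50
step 3: P0: store L1 := 75  ⟶  MI  (L1)  txn=BusRdX  M[L1]=50
step 4: P1: store L0 := 11  ⟶  IM  (L0)  txn=BusRdX  M[L0]=30
step 5: P1: load  L1  ⟶  SS  (L1)  txn=BusRd+Flush  M[L1]=75
step 6: P0: load  L1  ⟶  SS  (L1)  txn=∅  M[L1]=75
step 7: P1: load  L0  ⟶  IM  (L0)  txn=∅  M[L0]=30
step 8: P1: load  L1  ⟶  SS  (L1)  txn=∅  M[L1]=75
step 9: P1: store L0 := 3  ⟶  IM  (L0)  txn=∅  M[L0]=30
step 10: P0: load  L0  ⟶  SS  (L0)  txn=BusRd+Flush  M[L0]=3
step 11: P1: load  L0  ⟶  SS  (L0)  txn=∅  M[L0]=3
step 12: P1: store L1 := 7  ⟶  IM  (L1)  txn=BusRdX  M[L1]=75
step 13: P0: store L0 := 42  ⟶  MI  (L0)  txn=BusRdX  M[L0]=3
step 14: P1: store L1 := 97  ⟶  IM  (L1)  txn=∅  M[L1]=75
step 15: P0: load  L1  ⟶  SS  (L1)  txn=BusRd+Flush  M[L1]=97
step 16: P1: store L1 := 59  ⟶  IM  (L1)  txn=BusRdX  M[L1]=97
step 17: P0: store L0 := 97  ⟶  MI  (L0)  txn=∅  M[L0]=3
step 18: P0: load  L1  ⟶  SS  (L1)  txn=BusRd+Flush  M[L1]=59
step 19: P1: load  L1  ⟶  SS  (L1)  txn=∅  M[L1]=59
step 20: P1: load  L1  ⟶  SS  (L1)  txn=∅  M[L1]=59
step 21: P0: load  L0  ⟶  MI  (L0)  txn=∅  M[L0]=3
step 22: P0: store L1 := 32  ⟶  MI  (L1)  txn=BusRdX  M[L1]=59
step 23: P1: store L0 := 30  ⟶  IM  (L0)  txn=BusRdX+Flush  M[L0]=97
step 24: P0: load  L0  ⟶  SS  (L0)  txn=BusRd+Flush  M[L0]=30
step 25: P1: load  L1  ⟶  SS  (L1)  txn=BusRd+Flush  M[L1]=32
step 26: P1: store L0 := 93  ⟶  IM  (L0)  txn=BusRdX  M[L0]=30
step 27: P0: load  L1  ⟶  SS  (L1)  txn=∅  M[L1]=32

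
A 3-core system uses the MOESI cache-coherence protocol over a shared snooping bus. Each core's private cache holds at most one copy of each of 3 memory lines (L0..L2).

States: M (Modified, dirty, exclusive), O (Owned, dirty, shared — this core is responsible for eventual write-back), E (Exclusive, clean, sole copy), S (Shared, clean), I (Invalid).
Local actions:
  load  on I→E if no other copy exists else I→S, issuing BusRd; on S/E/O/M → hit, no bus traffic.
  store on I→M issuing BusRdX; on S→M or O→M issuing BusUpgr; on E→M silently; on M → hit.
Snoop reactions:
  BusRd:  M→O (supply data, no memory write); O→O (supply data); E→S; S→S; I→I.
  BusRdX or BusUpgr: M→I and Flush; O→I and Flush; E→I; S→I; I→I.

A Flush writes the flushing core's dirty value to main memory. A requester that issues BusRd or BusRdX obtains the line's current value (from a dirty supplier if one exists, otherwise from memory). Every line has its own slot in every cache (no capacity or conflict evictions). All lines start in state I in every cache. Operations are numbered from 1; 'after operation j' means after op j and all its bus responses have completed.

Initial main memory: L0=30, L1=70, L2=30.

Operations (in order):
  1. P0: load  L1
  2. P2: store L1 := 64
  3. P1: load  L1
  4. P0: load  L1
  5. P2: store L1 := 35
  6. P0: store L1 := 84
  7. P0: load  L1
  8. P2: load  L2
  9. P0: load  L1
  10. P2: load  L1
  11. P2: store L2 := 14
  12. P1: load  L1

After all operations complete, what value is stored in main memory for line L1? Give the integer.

  op1 P0: load  L1 → E/I/I on L1; bus BusRd; mem=70
  op2 P2: store L1 := 64 → I/I/M on L1; bus BusRdX; mem=70
  op3 P1: load  L1 → I/S/O on L1; bus BusRd; mem=70
  op4 P0: load  L1 → S/S/O on L1; bus BusRd; mem=70
  op5 P2: store L1 := 35 → I/I/M on L1; bus BusUpgr; mem=70
  op6 P0: store L1 := 84 → M/I/I on L1; bus BusRdX Flush; mem=35
  op7 P0: load  L1 → M/I/I on L1; bus (none); mem=35
  op8 P2: load  L2 → I/I/E on L2; bus BusRd; mem=30
  op9 P0: load  L1 → M/I/I on L1; bus (none); mem=35
  op10 P2: load  L1 → O/I/S on L1; bus BusRd; mem=35
  op11 P2: store L2 := 14 → I/I/M on L2; bus (none); mem=30
  op12 P1: load  L1 → O/S/S on L1; bus BusRd; mem=35

memory[L1] = 35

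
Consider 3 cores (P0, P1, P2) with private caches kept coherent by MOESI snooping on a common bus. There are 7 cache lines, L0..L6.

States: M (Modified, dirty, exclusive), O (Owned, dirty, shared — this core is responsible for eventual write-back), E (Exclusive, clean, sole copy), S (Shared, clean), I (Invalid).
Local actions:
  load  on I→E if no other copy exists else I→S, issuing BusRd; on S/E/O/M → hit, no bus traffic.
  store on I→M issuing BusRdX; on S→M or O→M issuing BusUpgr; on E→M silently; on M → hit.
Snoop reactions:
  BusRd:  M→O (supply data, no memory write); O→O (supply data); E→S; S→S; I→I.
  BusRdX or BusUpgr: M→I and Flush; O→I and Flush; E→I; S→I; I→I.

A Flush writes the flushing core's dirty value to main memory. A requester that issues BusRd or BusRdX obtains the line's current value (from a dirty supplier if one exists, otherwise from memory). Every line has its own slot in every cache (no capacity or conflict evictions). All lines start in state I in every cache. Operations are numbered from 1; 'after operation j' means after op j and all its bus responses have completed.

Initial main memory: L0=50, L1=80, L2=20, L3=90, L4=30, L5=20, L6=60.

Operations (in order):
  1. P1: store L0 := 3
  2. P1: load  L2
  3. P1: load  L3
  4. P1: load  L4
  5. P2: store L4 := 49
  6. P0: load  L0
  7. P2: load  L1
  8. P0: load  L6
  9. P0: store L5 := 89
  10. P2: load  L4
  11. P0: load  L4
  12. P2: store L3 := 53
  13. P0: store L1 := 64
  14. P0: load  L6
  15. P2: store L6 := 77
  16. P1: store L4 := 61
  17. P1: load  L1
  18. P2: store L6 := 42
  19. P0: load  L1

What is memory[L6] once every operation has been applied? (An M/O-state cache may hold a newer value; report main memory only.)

[1] P1: store L0 := 3 | P0:I, P1:M(3), P2:I | bus: BusRdX
[2] P1: load  L2 | P0:I, P1:E(20), P2:I | bus: BusRd
[3] P1: load  L3 | P0:I, P1:E(90), P2:I | bus: BusRd
[4] P1: load  L4 | P0:I, P1:E(30), P2:I | bus: BusRd
[5] P2: store L4 := 49 | P0:I, P1:I, P2:M(49) | bus: BusRdX
[6] P0: load  L0 | P0:S(3), P1:O(3), P2:I | bus: BusRd
[7] P2: load  L1 | P0:I, P1:I, P2:E(80) | bus: BusRd
[8] P0: load  L6 | P0:E(60), P1:I, P2:I | bus: BusRd
[9] P0: store L5 := 89 | P0:M(89), P1:I, P2:I | bus: BusRdX
[10] P2: load  L4 | P0:I, P1:I, P2:M(49) | bus: none
[11] P0: load  L4 | P0:S(49), P1:I, P2:O(49) | bus: BusRd
[12] P2: store L3 := 53 | P0:I, P1:I, P2:M(53) | bus: BusRdX
[13] P0: store L1 := 64 | P0:M(64), P1:I, P2:I | bus: BusRdX
[14] P0: load  L6 | P0:E(60), P1:I, P2:I | bus: none
[15] P2: store L6 := 77 | P0:I, P1:I, P2:M(77) | bus: BusRdX
[16] P1: store L4 := 61 | P0:I, P1:M(61), P2:I | bus: BusRdX,Flush
[17] P1: load  L1 | P0:O(64), P1:S(64), P2:I | bus: BusRd
[18] P2: store L6 := 42 | P0:I, P1:I, P2:M(42) | bus: none
[19] P0: load  L1 | P0:O(64), P1:S(64), P2:I | bus: none

memory[L6] = 60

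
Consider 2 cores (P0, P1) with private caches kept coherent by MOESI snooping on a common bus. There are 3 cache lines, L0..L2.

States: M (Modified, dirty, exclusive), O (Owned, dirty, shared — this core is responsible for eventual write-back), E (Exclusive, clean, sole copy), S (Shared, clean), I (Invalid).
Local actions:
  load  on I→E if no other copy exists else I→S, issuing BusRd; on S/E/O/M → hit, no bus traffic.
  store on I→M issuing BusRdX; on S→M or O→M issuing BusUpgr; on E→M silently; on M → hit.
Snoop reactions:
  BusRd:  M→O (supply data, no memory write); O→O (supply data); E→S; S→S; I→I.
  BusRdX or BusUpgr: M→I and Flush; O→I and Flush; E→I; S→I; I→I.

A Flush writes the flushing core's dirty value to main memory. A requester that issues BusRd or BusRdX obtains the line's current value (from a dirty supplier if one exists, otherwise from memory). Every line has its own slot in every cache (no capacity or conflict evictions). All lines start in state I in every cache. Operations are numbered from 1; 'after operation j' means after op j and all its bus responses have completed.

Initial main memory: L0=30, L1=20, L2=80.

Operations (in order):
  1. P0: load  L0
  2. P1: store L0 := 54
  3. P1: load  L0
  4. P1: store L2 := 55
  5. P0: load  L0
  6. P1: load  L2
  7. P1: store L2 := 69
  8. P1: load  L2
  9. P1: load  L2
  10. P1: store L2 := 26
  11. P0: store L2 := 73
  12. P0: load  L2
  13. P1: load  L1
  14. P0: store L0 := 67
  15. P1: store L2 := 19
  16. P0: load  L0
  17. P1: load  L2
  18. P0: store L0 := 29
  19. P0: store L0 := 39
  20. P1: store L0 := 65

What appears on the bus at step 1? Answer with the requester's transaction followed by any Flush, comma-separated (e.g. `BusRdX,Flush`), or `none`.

step 1: P0: load  L0  ⟶  EI  (L0)  txn=BusRd  M[L0]=30
step 2: P1: store L0 := 54  ⟶  IM  (L0)  txn=BusRdX  M[L0]=30
step 3: P1: load  L0  ⟶  IM  (L0)  txn=∅  M[L0]=30
step 4: P1: store L2 := 55  ⟶  IM  (L2)  txn=BusRdX  M[L2]=80
step 5: P0: load  L0  ⟶  SO  (L0)  txn=BusRd  M[L0]=30
step 6: P1: load  L2  ⟶  IM  (L2)  txn=∅  M[L2]=80
step 7: P1: store L2 := 69  ⟶  IM  (L2)  txn=∅  M[L2]=80
step 8: P1: load  L2  ⟶  IM  (L2)  txn=∅  M[L2]=80
step 9: P1: load  L2  ⟶  IM  (L2)  txn=∅  M[L2]=80
step 10: P1: store L2 := 26  ⟶  IM  (L2)  txn=∅  M[L2]=80
step 11: P0: store L2 := 73  ⟶  MI  (L2)  txn=BusRdX+Flush  M[L2]=26
step 12: P0: load  L2  ⟶  MI  (L2)  txn=∅  M[L2]=26
step 13: P1: load  L1  ⟶  IE  (L1)  txn=BusRd  M[L1]=20
step 14: P0: store L0 := 67  ⟶  MI  (L0)  txn=BusUpgr+Flush  M[L0]=54
step 15: P1: store L2 := 19  ⟶  IM  (L2)  txn=BusRdX+Flush  M[L2]=73
step 16: P0: load  L0  ⟶  MI  (L0)  txn=∅  M[L0]=54
step 17: P1: load  L2  ⟶  IM  (L2)  txn=∅  M[L2]=73
step 18: P0: store L0 := 29  ⟶  MI  (L0)  txn=∅  M[L0]=54
step 19: P0: store L0 := 39  ⟶  MI  (L0)  txn=∅  M[L0]=54
step 20: P1: store L0 := 65  ⟶  IM  (L0)  txn=BusRdX+Flush  M[L0]=39

bus = BusRd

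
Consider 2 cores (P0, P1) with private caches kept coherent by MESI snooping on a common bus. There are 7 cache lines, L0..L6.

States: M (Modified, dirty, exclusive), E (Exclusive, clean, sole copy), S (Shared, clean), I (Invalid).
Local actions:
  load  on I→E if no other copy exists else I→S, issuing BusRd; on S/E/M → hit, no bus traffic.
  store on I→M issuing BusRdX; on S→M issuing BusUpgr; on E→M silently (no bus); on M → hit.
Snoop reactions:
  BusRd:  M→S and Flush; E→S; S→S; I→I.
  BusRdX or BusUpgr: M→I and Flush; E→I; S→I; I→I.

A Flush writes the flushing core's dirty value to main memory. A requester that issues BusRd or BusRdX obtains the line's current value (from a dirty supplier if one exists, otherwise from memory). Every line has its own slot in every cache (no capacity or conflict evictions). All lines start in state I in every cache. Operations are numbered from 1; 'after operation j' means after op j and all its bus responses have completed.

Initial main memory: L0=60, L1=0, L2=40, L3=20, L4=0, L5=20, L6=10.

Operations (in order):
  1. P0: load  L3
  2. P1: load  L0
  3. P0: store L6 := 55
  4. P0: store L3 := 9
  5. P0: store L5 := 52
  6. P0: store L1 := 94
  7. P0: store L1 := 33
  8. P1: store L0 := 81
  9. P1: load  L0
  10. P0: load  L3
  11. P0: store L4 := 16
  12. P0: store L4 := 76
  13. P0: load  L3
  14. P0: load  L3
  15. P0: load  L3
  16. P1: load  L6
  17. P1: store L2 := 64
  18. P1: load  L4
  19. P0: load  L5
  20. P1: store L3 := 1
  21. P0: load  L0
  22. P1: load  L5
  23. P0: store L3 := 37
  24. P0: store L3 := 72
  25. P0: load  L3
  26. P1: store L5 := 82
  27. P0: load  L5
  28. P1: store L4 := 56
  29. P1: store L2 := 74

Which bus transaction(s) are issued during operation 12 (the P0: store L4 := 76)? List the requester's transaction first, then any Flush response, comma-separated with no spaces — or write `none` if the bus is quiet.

bus = none

1. P0: load  L3  bus=[BusRd]  L3: P0=E P1=I  mem[L3]=20
2. P1: load  L0  bus=[BusRd]  L0: P0=I P1=E  mem[L0]=60
3. P0: store L6 := 55  bus=[BusRdX]  L6: P0=M P1=I  mem[L6]=10
4. P0: store L3 := 9  bus=[-]  L3: P0=M P1=I  mem[L3]=20
5. P0: store L5 := 52  bus=[BusRdX]  L5: P0=M P1=I  mem[L5]=20
6. P0: store L1 := 94  bus=[BusRdX]  L1: P0=M P1=I  mem[L1]=0
7. P0: store L1 := 33  bus=[-]  L1: P0=M P1=I  mem[L1]=0
8. P1: store L0 := 81  bus=[-]  L0: P0=I P1=M  mem[L0]=60
9. P1: load  L0  bus=[-]  L0: P0=I P1=M  mem[L0]=60
10. P0: load  L3  bus=[-]  L3: P0=M P1=I  mem[L3]=20
11. P0: store L4 := 16  bus=[BusRdX]  L4: P0=M P1=I  mem[L4]=0
12. P0: store L4 := 76  bus=[-]  L4: P0=M P1=I  mem[L4]=0
13. P0: load  L3  bus=[-]  L3: P0=M P1=I  mem[L3]=20
14. P0: load  L3  bus=[-]  L3: P0=M P1=I  mem[L3]=20
15. P0: load  L3  bus=[-]  L3: P0=M P1=I  mem[L3]=20
16. P1: load  L6  bus=[BusRd,Flush]  L6: P0=S P1=S  mem[L6]=55
17. P1: store L2 := 64  bus=[BusRdX]  L2: P0=I P1=M  mem[L2]=40
18. P1: load  L4  bus=[BusRd,Flush]  L4: P0=S P1=S  mem[L4]=76
19. P0: load  L5  bus=[-]  L5: P0=M P1=I  mem[L5]=20
20. P1: store L3 := 1  bus=[BusRdX,Flush]  L3: P0=I P1=M  mem[L3]=9
21. P0: load  L0  bus=[BusRd,Flush]  L0: P0=S P1=S  mem[L0]=81
22. P1: load  L5  bus=[BusRd,Flush]  L5: P0=S P1=S  mem[L5]=52
23. P0: store L3 := 37  bus=[BusRdX,Flush]  L3: P0=M P1=I  mem[L3]=1
24. P0: store L3 := 72  bus=[-]  L3: P0=M P1=I  mem[L3]=1
25. P0: load  L3  bus=[-]  L3: P0=M P1=I  mem[L3]=1
26. P1: store L5 := 82  bus=[BusUpgr]  L5: P0=I P1=M  mem[L5]=52
27. P0: load  L5  bus=[BusRd,Flush]  L5: P0=S P1=S  mem[L5]=82
28. P1: store L4 := 56  bus=[BusUpgr]  L4: P0=I P1=M  mem[L4]=76
29. P1: store L2 := 74  bus=[-]  L2: P0=I P1=M  mem[L2]=40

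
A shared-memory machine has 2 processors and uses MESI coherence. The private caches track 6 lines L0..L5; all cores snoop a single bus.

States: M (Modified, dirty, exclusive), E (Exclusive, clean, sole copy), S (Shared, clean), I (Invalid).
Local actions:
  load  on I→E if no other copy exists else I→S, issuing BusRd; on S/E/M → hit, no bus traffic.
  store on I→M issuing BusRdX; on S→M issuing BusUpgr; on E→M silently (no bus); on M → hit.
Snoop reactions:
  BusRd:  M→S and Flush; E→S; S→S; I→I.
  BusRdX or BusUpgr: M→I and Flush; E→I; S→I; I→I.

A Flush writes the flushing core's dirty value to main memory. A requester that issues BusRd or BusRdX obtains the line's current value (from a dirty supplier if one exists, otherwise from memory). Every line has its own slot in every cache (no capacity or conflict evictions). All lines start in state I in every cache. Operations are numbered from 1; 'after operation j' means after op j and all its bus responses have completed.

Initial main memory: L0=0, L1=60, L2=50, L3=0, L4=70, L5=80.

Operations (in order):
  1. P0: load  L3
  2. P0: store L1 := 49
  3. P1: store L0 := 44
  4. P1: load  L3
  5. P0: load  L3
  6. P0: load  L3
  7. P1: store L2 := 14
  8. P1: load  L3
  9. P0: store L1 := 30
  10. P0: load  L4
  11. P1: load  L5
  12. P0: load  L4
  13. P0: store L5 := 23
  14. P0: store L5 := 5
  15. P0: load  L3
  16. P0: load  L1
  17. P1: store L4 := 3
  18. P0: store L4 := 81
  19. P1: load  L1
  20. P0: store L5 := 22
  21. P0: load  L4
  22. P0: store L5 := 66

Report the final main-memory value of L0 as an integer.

memory[L0] = 0

1. P0: load  L3  bus=[BusRd]  L3: P0=E P1=I  mem[L3]=0
2. P0: store L1 := 49  bus=[BusRdX]  L1: P0=M P1=I  mem[L1]=60
3. P1: store L0 := 44  bus=[BusRdX]  L0: P0=I P1=M  mem[L0]=0
4. P1: load  L3  bus=[BusRd]  L3: P0=S P1=S  mem[L3]=0
5. P0: load  L3  bus=[-]  L3: P0=S P1=S  mem[L3]=0
6. P0: load  L3  bus=[-]  L3: P0=S P1=S  mem[L3]=0
7. P1: store L2 := 14  bus=[BusRdX]  L2: P0=I P1=M  mem[L2]=50
8. P1: load  L3  bus=[-]  L3: P0=S P1=S  mem[L3]=0
9. P0: store L1 := 30  bus=[-]  L1: P0=M P1=I  mem[L1]=60
10. P0: load  L4  bus=[BusRd]  L4: P0=E P1=I  mem[L4]=70
11. P1: load  L5  bus=[BusRd]  L5: P0=I P1=E  mem[L5]=80
12. P0: load  L4  bus=[-]  L4: P0=E P1=I  mem[L4]=70
13. P0: store L5 := 23  bus=[BusRdX]  L5: P0=M P1=I  mem[L5]=80
14. P0: store L5 := 5  bus=[-]  L5: P0=M P1=I  mem[L5]=80
15. P0: load  L3  bus=[-]  L3: P0=S P1=S  mem[L3]=0
16. P0: load  L1  bus=[-]  L1: P0=M P1=I  mem[L1]=60
17. P1: store L4 := 3  bus=[BusRdX]  L4: P0=I P1=M  mem[L4]=70
18. P0: store L4 := 81  bus=[BusRdX,Flush]  L4: P0=M P1=I  mem[L4]=3
19. P1: load  L1  bus=[BusRd,Flush]  L1: P0=S P1=S  mem[L1]=30
20. P0: store L5 := 22  bus=[-]  L5: P0=M P1=I  mem[L5]=80
21. P0: load  L4  bus=[-]  L4: P0=M P1=I  mem[L4]=3
22. P0: store L5 := 66  bus=[-]  L5: P0=M P1=I  mem[L5]=80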